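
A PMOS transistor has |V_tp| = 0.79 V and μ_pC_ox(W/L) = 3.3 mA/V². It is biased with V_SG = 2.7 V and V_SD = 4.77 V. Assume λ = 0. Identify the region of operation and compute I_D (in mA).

Saturation; I_D = 6.02 mA

V_ov = V_SG − |V_tp| = 2.7 − 0.79 = 1.91 V.
Since V_SD = 4.77 V ≥ V_ov = 1.91 V, the device is in saturation.
I_D = ½ k_p V_ov² = 0.5 × 3.3 × 1.91² = 6.02 mA.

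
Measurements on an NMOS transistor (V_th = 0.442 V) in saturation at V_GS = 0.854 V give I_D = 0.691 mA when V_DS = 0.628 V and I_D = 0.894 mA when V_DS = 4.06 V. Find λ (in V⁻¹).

With V_GS fixed, I_D ∝ (1 + λ V_DS) in saturation, so I_D2/I_D1 = (1 + λ V_DS2)/(1 + λ V_DS1).
0.894/0.691 = 1.294 = (1 + 4.06 λ)/(1 + 0.628 λ).
Solving: λ (I_D1 V_DS2 − I_D2 V_DS1) = I_D2 − I_D1, so λ = (0.894 − 0.691) / (0.691 × 4.06 − 0.894 × 0.628) = 0.203 / 2.24 = 0.0905 V⁻¹.

λ = 0.0905 V⁻¹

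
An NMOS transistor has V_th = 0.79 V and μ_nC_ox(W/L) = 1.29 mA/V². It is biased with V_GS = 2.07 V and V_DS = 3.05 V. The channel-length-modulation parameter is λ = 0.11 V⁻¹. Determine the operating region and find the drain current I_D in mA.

V_ov = V_GS − V_th = 2.07 − 0.79 = 1.28 V.
Since V_DS = 3.05 V ≥ V_ov = 1.28 V, the device is in saturation.
I_D = ½ k_n V_ov² (1 + λ V_DS) = 0.5 × 1.29 × 1.28² × (1 + 0.11 × 3.05) = 1.41 mA.

Saturation; I_D = 1.41 mA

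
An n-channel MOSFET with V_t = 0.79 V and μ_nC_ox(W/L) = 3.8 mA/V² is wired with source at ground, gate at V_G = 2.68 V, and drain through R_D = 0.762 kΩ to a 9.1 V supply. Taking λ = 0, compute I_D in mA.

V_GS = V_G = 2.68 V, so V_ov = 2.68 − 0.79 = 1.89 V.
Assume saturation: I_D = ½ k_n V_ov² = 0.5 × 3.8 × 1.89² = 6.79 mA, giving V_DS = V_DD − I_D R_D = 9.1 − 6.79 × 0.762 = 3.93 V.
V_DS = 3.93 V ≥ V_ov = 1.89 V, confirming saturation.

I_D = 6.79 mA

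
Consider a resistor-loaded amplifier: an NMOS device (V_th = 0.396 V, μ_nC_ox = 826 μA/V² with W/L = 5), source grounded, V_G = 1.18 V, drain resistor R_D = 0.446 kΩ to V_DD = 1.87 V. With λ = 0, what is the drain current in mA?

V_GS = V_G = 1.18 V, so V_ov = 1.18 − 0.396 = 0.784 V.
k_n = μ_nC_ox · (W/L) = 4.13 mA/V².
Assume saturation: I_D = ½ k_n V_ov² = 0.5 × 4.13 × 0.784² = 1.27 mA, giving V_DS = V_DD − I_D R_D = 1.87 − 1.27 × 0.446 = 1.3 V.
V_DS = 1.3 V ≥ V_ov = 0.784 V, confirming saturation.

I_D = 1.27 mA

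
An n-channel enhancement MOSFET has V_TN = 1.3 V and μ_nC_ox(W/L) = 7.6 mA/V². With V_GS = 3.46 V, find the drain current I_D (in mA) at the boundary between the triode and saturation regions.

I_D = 17.7 mA

At the boundary V_DS = V_ov = V_GS − V_TN = 3.46 − 1.3 = 2.16 V.
I_D = ½ k_n V_ov² = 0.5 × 7.6 × 2.16² = 17.7 mA.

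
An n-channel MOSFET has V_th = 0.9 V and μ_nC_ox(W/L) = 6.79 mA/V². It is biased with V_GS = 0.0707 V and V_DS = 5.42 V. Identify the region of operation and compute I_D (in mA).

V_GS = 0.0707 V < V_th = 0.9 V, so the transistor is in cutoff.

Cutoff; I_D = 0 mA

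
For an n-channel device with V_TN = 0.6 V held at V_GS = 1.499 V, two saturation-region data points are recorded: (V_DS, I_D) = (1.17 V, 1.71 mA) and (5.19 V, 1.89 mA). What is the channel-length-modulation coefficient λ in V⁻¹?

λ = 0.0270 V⁻¹

With V_GS fixed, I_D ∝ (1 + λ V_DS) in saturation, so I_D2/I_D1 = (1 + λ V_DS2)/(1 + λ V_DS1).
1.89/1.71 = 1.105 = (1 + 5.19 λ)/(1 + 1.17 λ).
Solving: λ (I_D1 V_DS2 − I_D2 V_DS1) = I_D2 − I_D1, so λ = (1.89 − 1.71) / (1.71 × 5.19 − 1.89 × 1.17) = 0.18 / 6.66 = 0.027 V⁻¹.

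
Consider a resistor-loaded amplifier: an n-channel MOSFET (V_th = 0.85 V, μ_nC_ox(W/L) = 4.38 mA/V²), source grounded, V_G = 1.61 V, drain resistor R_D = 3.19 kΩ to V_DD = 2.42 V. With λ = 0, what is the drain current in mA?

V_GS = V_G = 1.61 V, so V_ov = 1.61 − 0.85 = 0.76 V.
Assume saturation: I_D = ½ k_n V_ov² = 0.5 × 4.38 × 0.76² = 1.26 mA, giving V_DS = V_DD − I_D R_D = 2.42 − 1.26 × 3.19 = -1.62 V.
But -1.62 V < V_ov = 0.76 V, so the device is actually in triode.
In triode I_D = k_n[V_ov V_DS − ½ V_DS²] and I_D = (V_DD − V_DS)/R_D. Equating: 6.99 V_DS² − 11.62 V_DS + 2.42 = 0, giving V_DS = 0.244 V (the root below V_ov).
I_D = (2.42 − 0.244) / 3.19 = 0.682 mA.

I_D = 0.682 mA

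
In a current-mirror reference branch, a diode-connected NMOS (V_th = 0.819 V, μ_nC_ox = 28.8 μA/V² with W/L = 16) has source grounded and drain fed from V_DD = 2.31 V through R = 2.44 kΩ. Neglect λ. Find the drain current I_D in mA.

I_D = 0.215 mA

With gate tied to drain, V_GS = V_DS ≥ V_GS − V_th, so the device is in saturation.
k_n = μ_nC_ox · (W/L) = 0.4608 mA/V².
KCL at the drain: ½ k_n (V_GS − V_th)² = (V_DD − V_GS)/R.
Let x = V_GS − 0.819. Then 0.562 x² + x − 1.491 = 0, giving x = 0.966 V (positive root), so V_GS = 1.79 V.
I_D = (V_DD − V_GS)/R = (2.31 − 1.79) / 2.44 = 0.215 mA.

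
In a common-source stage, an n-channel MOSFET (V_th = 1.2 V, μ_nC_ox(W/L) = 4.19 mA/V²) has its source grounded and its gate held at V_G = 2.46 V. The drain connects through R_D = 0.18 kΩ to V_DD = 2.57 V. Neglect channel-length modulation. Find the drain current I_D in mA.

V_GS = V_G = 2.46 V, so V_ov = 2.46 − 1.2 = 1.26 V.
Assume saturation: I_D = ½ k_n V_ov² = 0.5 × 4.19 × 1.26² = 3.33 mA, giving V_DS = V_DD − I_D R_D = 2.57 − 3.33 × 0.18 = 1.97 V.
V_DS = 1.97 V ≥ V_ov = 1.26 V, confirming saturation.

I_D = 3.33 mA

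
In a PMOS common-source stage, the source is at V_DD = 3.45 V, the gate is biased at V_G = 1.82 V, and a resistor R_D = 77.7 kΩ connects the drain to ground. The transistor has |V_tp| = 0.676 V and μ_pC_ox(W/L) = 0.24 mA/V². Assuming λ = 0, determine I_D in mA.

I_D = 0.0418 mA

V_SG = V_DD − V_G = 3.45 − 1.82 = 1.63 V, so V_ov = 1.63 − 0.676 = 0.954 V.
Assume saturation: I_D = ½ k_p V_ov² = 0.5 × 0.24 × 0.954² = 0.109 mA, giving V_SD = V_DD − I_D R_D = 3.45 − 0.109 × 77.7 = -5.04 V.
But -5.04 V < V_ov = 0.954 V, so the device is actually in triode.
In triode I_D = k_p[V_ov V_SD − ½ V_SD²] and I_D = (V_DD − V_SD)/R_D. Equating: 9.32 V_SD² − 18.79 V_SD + 3.45 = 0, giving V_SD = 0.204 V (the root below V_ov).
I_D = (3.45 − 0.204) / 77.7 = 0.0418 mA.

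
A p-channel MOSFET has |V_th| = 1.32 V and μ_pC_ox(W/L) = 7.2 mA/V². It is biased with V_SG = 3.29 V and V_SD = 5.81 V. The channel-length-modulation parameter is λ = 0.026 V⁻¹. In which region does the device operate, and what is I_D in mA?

Saturation; I_D = 16.1 mA

V_ov = V_SG − |V_th| = 3.29 − 1.32 = 1.97 V.
Since V_SD = 5.81 V ≥ V_ov = 1.97 V, the device is in saturation.
I_D = ½ k_p V_ov² (1 + λ V_SD) = 0.5 × 7.2 × 1.97² × (1 + 0.026 × 5.81) = 16.1 mA.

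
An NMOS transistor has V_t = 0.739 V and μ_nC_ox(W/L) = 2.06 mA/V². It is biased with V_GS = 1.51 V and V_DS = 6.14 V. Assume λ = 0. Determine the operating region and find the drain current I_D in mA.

V_ov = V_GS − V_t = 1.51 − 0.739 = 0.771 V.
Since V_DS = 6.14 V ≥ V_ov = 0.771 V, the device is in saturation.
I_D = ½ k_n V_ov² = 0.5 × 2.06 × 0.771² = 0.612 mA.

Saturation; I_D = 0.612 mA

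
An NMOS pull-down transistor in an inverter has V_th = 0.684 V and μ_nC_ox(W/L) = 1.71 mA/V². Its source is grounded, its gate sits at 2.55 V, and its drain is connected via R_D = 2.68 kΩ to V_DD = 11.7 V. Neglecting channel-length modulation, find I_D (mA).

I_D = 2.98 mA

V_GS = V_G = 2.55 V, so V_ov = 2.55 − 0.684 = 1.87 V.
Assume saturation: I_D = ½ k_n V_ov² = 0.5 × 1.71 × 1.87² = 2.98 mA, giving V_DS = V_DD − I_D R_D = 11.7 − 2.98 × 2.68 = 3.72 V.
V_DS = 3.72 V ≥ V_ov = 1.87 V, confirming saturation.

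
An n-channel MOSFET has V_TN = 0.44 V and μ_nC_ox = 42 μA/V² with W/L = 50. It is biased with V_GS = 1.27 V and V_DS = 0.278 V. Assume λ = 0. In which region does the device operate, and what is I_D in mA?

k_n = μ_nC_ox · (W/L) = 2.1 mA/V².
V_ov = V_GS − V_TN = 1.27 − 0.44 = 0.83 V.
Since V_DS = 0.278 V < V_ov = 0.83 V, the device is in the triode region.
I_D = k_n [V_ov · V_DS − ½ V_DS²] = 2.1 × [0.83 × 0.278 − 0.5 × 0.278²] = 0.403 mA.

Triode; I_D = 0.403 mA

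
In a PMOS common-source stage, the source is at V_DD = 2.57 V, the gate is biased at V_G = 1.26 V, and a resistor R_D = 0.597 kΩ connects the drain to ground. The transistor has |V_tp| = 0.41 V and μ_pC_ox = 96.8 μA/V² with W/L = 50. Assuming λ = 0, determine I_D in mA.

V_SG = V_DD − V_G = 2.57 − 1.26 = 1.31 V, so V_ov = 1.31 − 0.41 = 0.9 V.
k_p = μ_pC_ox · (W/L) = 4.84 mA/V².
Assume saturation: I_D = ½ k_p V_ov² = 0.5 × 4.84 × 0.9² = 1.96 mA, giving V_SD = V_DD − I_D R_D = 2.57 − 1.96 × 0.597 = 1.4 V.
V_SD = 1.4 V ≥ V_ov = 0.9 V, confirming saturation.

I_D = 1.96 mA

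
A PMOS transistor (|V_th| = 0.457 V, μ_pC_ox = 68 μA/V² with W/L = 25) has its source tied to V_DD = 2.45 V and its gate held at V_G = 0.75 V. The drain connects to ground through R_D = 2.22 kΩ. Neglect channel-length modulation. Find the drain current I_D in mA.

I_D = 0.869 mA

V_SG = V_DD − V_G = 2.45 − 0.75 = 1.7 V, so V_ov = 1.7 − 0.457 = 1.24 V.
k_p = μ_pC_ox · (W/L) = 1.7 mA/V².
Assume saturation: I_D = ½ k_p V_ov² = 0.5 × 1.7 × 1.24² = 1.31 mA, giving V_SD = V_DD − I_D R_D = 2.45 − 1.31 × 2.22 = -0.466 V.
But -0.466 V < V_ov = 1.24 V, so the device is actually in triode.
In triode I_D = k_p[V_ov V_SD − ½ V_SD²] and I_D = (V_DD − V_SD)/R_D. Equating: 1.89 V_SD² − 5.691 V_SD + 2.45 = 0, giving V_SD = 0.52 V (the root below V_ov).
I_D = (2.45 − 0.52) / 2.22 = 0.869 mA.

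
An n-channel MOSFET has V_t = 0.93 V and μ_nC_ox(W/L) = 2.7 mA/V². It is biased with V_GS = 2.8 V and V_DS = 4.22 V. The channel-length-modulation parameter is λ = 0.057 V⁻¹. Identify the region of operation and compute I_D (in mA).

Saturation; I_D = 5.86 mA

V_ov = V_GS − V_t = 2.8 − 0.93 = 1.87 V.
Since V_DS = 4.22 V ≥ V_ov = 1.87 V, the device is in saturation.
I_D = ½ k_n V_ov² (1 + λ V_DS) = 0.5 × 2.7 × 1.87² × (1 + 0.057 × 4.22) = 5.86 mA.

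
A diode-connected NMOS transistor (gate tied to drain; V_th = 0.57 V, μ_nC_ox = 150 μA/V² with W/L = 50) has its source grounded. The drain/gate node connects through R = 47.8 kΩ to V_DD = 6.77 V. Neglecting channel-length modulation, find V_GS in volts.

With gate tied to drain, V_GS = V_DS ≥ V_GS − V_th, so the device is in saturation.
k_n = μ_nC_ox · (W/L) = 7.5 mA/V².
KCL at the drain: ½ k_n (V_GS − V_th)² = (V_DD − V_GS)/R.
Let x = V_GS − 0.57. Then 179 x² + x − 6.2 = 0, giving x = 0.183 V (positive root), so V_GS = 0.753 V.
I_D = (V_DD − V_GS)/R = (6.77 − 0.753) / 47.8 = 0.126 mA.

V_GS = 0.753 V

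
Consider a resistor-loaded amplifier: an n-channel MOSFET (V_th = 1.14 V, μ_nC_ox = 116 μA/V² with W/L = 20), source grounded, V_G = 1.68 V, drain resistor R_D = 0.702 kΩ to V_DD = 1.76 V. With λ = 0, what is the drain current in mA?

I_D = 0.338 mA

V_GS = V_G = 1.68 V, so V_ov = 1.68 − 1.14 = 0.54 V.
k_n = μ_nC_ox · (W/L) = 2.32 mA/V².
Assume saturation: I_D = ½ k_n V_ov² = 0.5 × 2.32 × 0.54² = 0.338 mA, giving V_DS = V_DD − I_D R_D = 1.76 − 0.338 × 0.702 = 1.52 V.
V_DS = 1.52 V ≥ V_ov = 0.54 V, confirming saturation.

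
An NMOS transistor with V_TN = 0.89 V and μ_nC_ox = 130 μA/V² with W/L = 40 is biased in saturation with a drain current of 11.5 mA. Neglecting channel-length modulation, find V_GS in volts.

k_n = μ_nC_ox · (W/L) = 5.2 mA/V².
In saturation I_D = ½ k_n (V_GS − V_TN)², so V_GS − V_TN = √(2 I_D / k_n) = √(2 × 11.5 / 5.2) = 2.1 V.
V_GS = 0.89 + 2.1 = 2.99 V.

V_GS = 2.99 V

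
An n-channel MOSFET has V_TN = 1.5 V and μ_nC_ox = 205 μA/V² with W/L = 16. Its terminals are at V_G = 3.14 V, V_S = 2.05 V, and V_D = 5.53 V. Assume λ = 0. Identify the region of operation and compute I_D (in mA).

Cutoff; I_D = 0 mA

V_GS = V_G − V_S = 3.14 − 2.05 = 1.09 V; V_DS = V_D − V_S = 5.53 − 2.05 = 3.48 V.
V_GS = 1.09 V < V_TN = 1.5 V, so the transistor is in cutoff.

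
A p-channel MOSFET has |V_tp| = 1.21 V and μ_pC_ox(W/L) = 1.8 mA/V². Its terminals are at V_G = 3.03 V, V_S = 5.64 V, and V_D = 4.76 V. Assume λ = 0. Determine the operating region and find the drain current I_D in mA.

V_SG = V_S − V_G = 5.64 − 3.03 = 2.61 V; V_SD = V_S − V_D = 5.64 − 4.76 = 0.88 V.
V_ov = V_SG − |V_tp| = 2.61 − 1.21 = 1.4 V.
Since V_SD = 0.88 V < V_ov = 1.4 V, the device is in the triode region.
I_D = k_p [V_ov · V_SD − ½ V_SD²] = 1.8 × [1.4 × 0.88 − 0.5 × 0.88²] = 1.52 mA.

Triode; I_D = 1.52 mA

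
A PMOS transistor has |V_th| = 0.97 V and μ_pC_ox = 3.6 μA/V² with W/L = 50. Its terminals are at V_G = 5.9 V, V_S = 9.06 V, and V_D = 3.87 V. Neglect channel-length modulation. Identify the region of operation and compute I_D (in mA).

Saturation; I_D = 0.432 mA

V_SG = V_S − V_G = 9.06 − 5.9 = 3.16 V; V_SD = V_S − V_D = 9.06 − 3.87 = 5.19 V.
k_p = μ_pC_ox · (W/L) = 0.18 mA/V².
V_ov = V_SG − |V_th| = 3.16 − 0.97 = 2.19 V.
Since V_SD = 5.19 V ≥ V_ov = 2.19 V, the device is in saturation.
I_D = ½ k_p V_ov² = 0.5 × 0.18 × 2.19² = 0.432 mA.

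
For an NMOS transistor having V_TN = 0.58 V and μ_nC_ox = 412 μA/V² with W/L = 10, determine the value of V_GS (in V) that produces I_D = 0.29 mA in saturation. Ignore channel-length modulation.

V_GS = 0.955 V

k_n = μ_nC_ox · (W/L) = 4.12 mA/V².
In saturation I_D = ½ k_n (V_GS − V_TN)², so V_GS − V_TN = √(2 I_D / k_n) = √(2 × 0.29 / 4.12) = 0.375 V.
V_GS = 0.58 + 0.375 = 0.955 V.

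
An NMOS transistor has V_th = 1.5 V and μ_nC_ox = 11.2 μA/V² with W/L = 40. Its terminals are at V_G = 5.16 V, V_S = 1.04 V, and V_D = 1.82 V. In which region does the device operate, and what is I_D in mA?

Triode; I_D = 0.779 mA

V_GS = V_G − V_S = 5.16 − 1.04 = 4.12 V; V_DS = V_D − V_S = 1.82 − 1.04 = 0.78 V.
k_n = μ_nC_ox · (W/L) = 0.448 mA/V².
V_ov = V_GS − V_th = 4.12 − 1.5 = 2.62 V.
Since V_DS = 0.78 V < V_ov = 2.62 V, the device is in the triode region.
I_D = k_n [V_ov · V_DS − ½ V_DS²] = 0.448 × [2.62 × 0.78 − 0.5 × 0.78²] = 0.779 mA.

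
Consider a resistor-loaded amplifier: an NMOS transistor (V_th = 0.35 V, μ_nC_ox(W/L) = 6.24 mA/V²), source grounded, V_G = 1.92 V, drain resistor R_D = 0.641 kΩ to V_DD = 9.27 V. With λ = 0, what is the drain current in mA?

V_GS = V_G = 1.92 V, so V_ov = 1.92 − 0.35 = 1.57 V.
Assume saturation: I_D = ½ k_n V_ov² = 0.5 × 6.24 × 1.57² = 7.69 mA, giving V_DS = V_DD − I_D R_D = 9.27 − 7.69 × 0.641 = 4.34 V.
V_DS = 4.34 V ≥ V_ov = 1.57 V, confirming saturation.

I_D = 7.69 mA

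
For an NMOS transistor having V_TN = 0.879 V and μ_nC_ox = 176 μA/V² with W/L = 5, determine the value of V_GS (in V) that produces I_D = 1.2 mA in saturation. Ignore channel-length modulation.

k_n = μ_nC_ox · (W/L) = 0.88 mA/V².
In saturation I_D = ½ k_n (V_GS − V_TN)², so V_GS − V_TN = √(2 I_D / k_n) = √(2 × 1.2 / 0.88) = 1.65 V.
V_GS = 0.879 + 1.65 = 2.53 V.

V_GS = 2.53 V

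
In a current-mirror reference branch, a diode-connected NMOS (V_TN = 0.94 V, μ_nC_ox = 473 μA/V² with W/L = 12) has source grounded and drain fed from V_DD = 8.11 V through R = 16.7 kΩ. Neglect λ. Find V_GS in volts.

With gate tied to drain, V_GS = V_DS ≥ V_GS − V_TN, so the device is in saturation.
k_n = μ_nC_ox · (W/L) = 5.676 mA/V².
KCL at the drain: ½ k_n (V_GS − V_TN)² = (V_DD − V_GS)/R.
Let x = V_GS − 0.94. Then 47.4 x² + x − 7.17 = 0, giving x = 0.379 V (positive root), so V_GS = 1.32 V.
I_D = (V_DD − V_GS)/R = (8.11 − 1.32) / 16.7 = 0.407 mA.

V_GS = 1.32 V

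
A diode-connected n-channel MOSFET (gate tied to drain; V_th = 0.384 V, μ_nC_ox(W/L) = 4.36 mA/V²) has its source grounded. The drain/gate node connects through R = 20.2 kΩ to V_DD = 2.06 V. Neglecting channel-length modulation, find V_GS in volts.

V_GS = 0.568 V

With gate tied to drain, V_GS = V_DS ≥ V_GS − V_th, so the device is in saturation.
KCL at the drain: ½ k_n (V_GS − V_th)² = (V_DD − V_GS)/R.
Let x = V_GS − 0.384. Then 44 x² + x − 1.676 = 0, giving x = 0.184 V (positive root), so V_GS = 0.568 V.
I_D = (V_DD − V_GS)/R = (2.06 − 0.568) / 20.2 = 0.0739 mA.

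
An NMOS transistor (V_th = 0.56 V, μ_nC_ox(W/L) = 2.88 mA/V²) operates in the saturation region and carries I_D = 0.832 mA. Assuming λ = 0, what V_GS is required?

V_GS = 1.32 V

In saturation I_D = ½ k_n (V_GS − V_th)², so V_GS − V_th = √(2 I_D / k_n) = √(2 × 0.832 / 2.88) = 0.76 V.
V_GS = 0.56 + 0.76 = 1.32 V.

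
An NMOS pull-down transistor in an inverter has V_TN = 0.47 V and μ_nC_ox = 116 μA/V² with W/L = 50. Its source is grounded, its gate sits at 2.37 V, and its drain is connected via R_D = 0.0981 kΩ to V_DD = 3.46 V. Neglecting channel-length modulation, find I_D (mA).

I_D = 10.5 mA

V_GS = V_G = 2.37 V, so V_ov = 2.37 − 0.47 = 1.9 V.
k_n = μ_nC_ox · (W/L) = 5.8 mA/V².
Assume saturation: I_D = ½ k_n V_ov² = 0.5 × 5.8 × 1.9² = 10.5 mA, giving V_DS = V_DD − I_D R_D = 3.46 − 10.5 × 0.0981 = 2.43 V.
V_DS = 2.43 V ≥ V_ov = 1.9 V, confirming saturation.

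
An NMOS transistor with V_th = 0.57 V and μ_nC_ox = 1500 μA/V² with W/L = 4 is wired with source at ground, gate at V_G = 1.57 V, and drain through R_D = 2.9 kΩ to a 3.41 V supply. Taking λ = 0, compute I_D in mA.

I_D = 1.11 mA

V_GS = V_G = 1.57 V, so V_ov = 1.57 − 0.57 = 1 V.
k_n = μ_nC_ox · (W/L) = 6 mA/V².
Assume saturation: I_D = ½ k_n V_ov² = 0.5 × 6 × 1² = 3 mA, giving V_DS = V_DD − I_D R_D = 3.41 − 3 × 2.9 = -5.29 V.
But -5.29 V < V_ov = 1 V, so the device is actually in triode.
In triode I_D = k_n[V_ov V_DS − ½ V_DS²] and I_D = (V_DD − V_DS)/R_D. Equating: 8.7 V_DS² − 18.4 V_DS + 3.41 = 0, giving V_DS = 0.205 V (the root below V_ov).
I_D = (3.41 − 0.205) / 2.9 = 1.11 mA.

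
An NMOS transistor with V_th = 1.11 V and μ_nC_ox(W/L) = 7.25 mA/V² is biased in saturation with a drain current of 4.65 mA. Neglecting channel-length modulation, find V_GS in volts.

In saturation I_D = ½ k_n (V_GS − V_th)², so V_GS − V_th = √(2 I_D / k_n) = √(2 × 4.65 / 7.25) = 1.13 V.
V_GS = 1.11 + 1.13 = 2.24 V.

V_GS = 2.24 V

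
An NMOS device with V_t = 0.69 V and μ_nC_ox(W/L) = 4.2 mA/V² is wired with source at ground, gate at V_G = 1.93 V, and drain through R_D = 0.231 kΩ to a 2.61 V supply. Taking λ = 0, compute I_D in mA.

I_D = 3.23 mA

V_GS = V_G = 1.93 V, so V_ov = 1.93 − 0.69 = 1.24 V.
Assume saturation: I_D = ½ k_n V_ov² = 0.5 × 4.2 × 1.24² = 3.23 mA, giving V_DS = V_DD − I_D R_D = 2.61 − 3.23 × 0.231 = 1.86 V.
V_DS = 1.86 V ≥ V_ov = 1.24 V, confirming saturation.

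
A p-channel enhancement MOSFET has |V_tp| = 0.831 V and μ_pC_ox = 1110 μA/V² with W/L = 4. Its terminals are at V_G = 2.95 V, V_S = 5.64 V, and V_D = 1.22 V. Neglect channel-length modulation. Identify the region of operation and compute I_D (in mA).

V_SG = V_S − V_G = 5.64 − 2.95 = 2.69 V; V_SD = V_S − V_D = 5.64 − 1.22 = 4.42 V.
k_p = μ_pC_ox · (W/L) = 4.44 mA/V².
V_ov = V_SG − |V_tp| = 2.69 − 0.831 = 1.86 V.
Since V_SD = 4.42 V ≥ V_ov = 1.86 V, the device is in saturation.
I_D = ½ k_p V_ov² = 0.5 × 4.44 × 1.86² = 7.67 mA.

Saturation; I_D = 7.67 mA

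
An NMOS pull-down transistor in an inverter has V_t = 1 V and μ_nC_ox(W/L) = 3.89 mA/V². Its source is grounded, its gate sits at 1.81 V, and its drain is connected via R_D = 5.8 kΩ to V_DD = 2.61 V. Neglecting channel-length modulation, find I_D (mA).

V_GS = V_G = 1.81 V, so V_ov = 1.81 − 1 = 0.81 V.
Assume saturation: I_D = ½ k_n V_ov² = 0.5 × 3.89 × 0.81² = 1.28 mA, giving V_DS = V_DD − I_D R_D = 2.61 − 1.28 × 5.8 = -4.79 V.
But -4.79 V < V_ov = 0.81 V, so the device is actually in triode.
In triode I_D = k_n[V_ov V_DS − ½ V_DS²] and I_D = (V_DD − V_DS)/R_D. Equating: 11.3 V_DS² − 19.28 V_DS + 2.61 = 0, giving V_DS = 0.148 V (the root below V_ov).
I_D = (2.61 − 0.148) / 5.8 = 0.424 mA.

I_D = 0.424 mA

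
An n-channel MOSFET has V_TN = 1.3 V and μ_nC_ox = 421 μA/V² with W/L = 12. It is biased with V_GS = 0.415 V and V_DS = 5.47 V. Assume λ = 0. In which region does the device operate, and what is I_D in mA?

V_GS = 0.415 V < V_TN = 1.3 V, so the transistor is in cutoff.

Cutoff; I_D = 0 mA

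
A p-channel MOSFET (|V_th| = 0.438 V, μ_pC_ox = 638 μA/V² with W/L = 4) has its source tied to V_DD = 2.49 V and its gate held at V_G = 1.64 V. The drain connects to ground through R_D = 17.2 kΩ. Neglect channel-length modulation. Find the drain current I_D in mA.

I_D = 0.135 mA

V_SG = V_DD − V_G = 2.49 − 1.64 = 0.85 V, so V_ov = 0.85 − 0.438 = 0.412 V.
k_p = μ_pC_ox · (W/L) = 2.552 mA/V².
Assume saturation: I_D = ½ k_p V_ov² = 0.5 × 2.552 × 0.412² = 0.217 mA, giving V_SD = V_DD − I_D R_D = 2.49 − 0.217 × 17.2 = -1.24 V.
But -1.24 V < V_ov = 0.412 V, so the device is actually in triode.
In triode I_D = k_p[V_ov V_SD − ½ V_SD²] and I_D = (V_DD − V_SD)/R_D. Equating: 21.9 V_SD² − 19.08 V_SD + 2.49 = 0, giving V_SD = 0.16 V (the root below V_ov).
I_D = (2.49 − 0.16) / 17.2 = 0.135 mA.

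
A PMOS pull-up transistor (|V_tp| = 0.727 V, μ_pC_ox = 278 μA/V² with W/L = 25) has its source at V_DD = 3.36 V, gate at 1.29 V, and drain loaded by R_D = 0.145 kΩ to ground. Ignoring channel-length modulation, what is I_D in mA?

V_SG = V_DD − V_G = 3.36 − 1.29 = 2.07 V, so V_ov = 2.07 − 0.727 = 1.34 V.
k_p = μ_pC_ox · (W/L) = 6.95 mA/V².
Assume saturation: I_D = ½ k_p V_ov² = 0.5 × 6.95 × 1.34² = 6.27 mA, giving V_SD = V_DD − I_D R_D = 3.36 − 6.27 × 0.145 = 2.45 V.
V_SD = 2.45 V ≥ V_ov = 1.34 V, confirming saturation.

I_D = 6.27 mA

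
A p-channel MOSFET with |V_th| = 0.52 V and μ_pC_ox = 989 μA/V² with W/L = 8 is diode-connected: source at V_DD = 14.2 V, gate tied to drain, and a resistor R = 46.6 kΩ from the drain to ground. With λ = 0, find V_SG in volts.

With gate tied to drain, V_SG = V_SD ≥ V_SG − |V_th|, so the device is in saturation.
k_p = μ_pC_ox · (W/L) = 7.912 mA/V².
KCL at the drain: ½ k_p (V_SG − |V_th|)² = (V_DD − V_SG)/R.
Let x = V_SG − 0.52. Then 184 x² + x − 13.68 = 0, giving x = 0.27 V (positive root), so V_SG = 0.79 V.
I_D = (V_DD − V_SG)/R = (14.2 − 0.79) / 46.6 = 0.288 mA.

V_SG = 0.790 V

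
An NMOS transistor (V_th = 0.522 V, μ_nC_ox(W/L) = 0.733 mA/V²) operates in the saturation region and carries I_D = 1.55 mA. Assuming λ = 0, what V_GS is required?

In saturation I_D = ½ k_n (V_GS − V_th)², so V_GS − V_th = √(2 I_D / k_n) = √(2 × 1.55 / 0.733) = 2.06 V.
V_GS = 0.522 + 2.06 = 2.58 V.

V_GS = 2.58 V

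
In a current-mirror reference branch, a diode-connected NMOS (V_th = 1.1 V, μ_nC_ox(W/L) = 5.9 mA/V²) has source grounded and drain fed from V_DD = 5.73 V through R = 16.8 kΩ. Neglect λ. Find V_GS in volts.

With gate tied to drain, V_GS = V_DS ≥ V_GS − V_th, so the device is in saturation.
KCL at the drain: ½ k_n (V_GS − V_th)² = (V_DD − V_GS)/R.
Let x = V_GS − 1.1. Then 49.6 x² + x − 4.63 = 0, giving x = 0.296 V (positive root), so V_GS = 1.4 V.
I_D = (V_DD − V_GS)/R = (5.73 − 1.4) / 16.8 = 0.258 mA.

V_GS = 1.40 V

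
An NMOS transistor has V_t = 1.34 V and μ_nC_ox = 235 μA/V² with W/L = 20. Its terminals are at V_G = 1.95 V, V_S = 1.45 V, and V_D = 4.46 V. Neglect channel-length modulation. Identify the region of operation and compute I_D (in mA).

V_GS = V_G − V_S = 1.95 − 1.45 = 0.5 V; V_DS = V_D − V_S = 4.46 − 1.45 = 3.01 V.
V_GS = 0.5 V < V_t = 1.34 V, so the transistor is in cutoff.

Cutoff; I_D = 0 mA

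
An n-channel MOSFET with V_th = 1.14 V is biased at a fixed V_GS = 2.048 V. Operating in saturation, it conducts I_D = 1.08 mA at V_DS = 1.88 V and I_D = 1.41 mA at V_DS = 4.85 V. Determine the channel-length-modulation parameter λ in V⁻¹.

λ = 0.128 V⁻¹

With V_GS fixed, I_D ∝ (1 + λ V_DS) in saturation, so I_D2/I_D1 = (1 + λ V_DS2)/(1 + λ V_DS1).
1.41/1.08 = 1.306 = (1 + 4.85 λ)/(1 + 1.88 λ).
Solving: λ (I_D1 V_DS2 − I_D2 V_DS1) = I_D2 − I_D1, so λ = (1.41 − 1.08) / (1.08 × 4.85 − 1.41 × 1.88) = 0.33 / 2.59 = 0.128 V⁻¹.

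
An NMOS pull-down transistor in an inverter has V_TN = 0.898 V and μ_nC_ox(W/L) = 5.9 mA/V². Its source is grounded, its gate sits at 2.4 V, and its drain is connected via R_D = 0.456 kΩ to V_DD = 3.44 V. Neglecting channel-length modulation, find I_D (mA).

V_GS = V_G = 2.4 V, so V_ov = 2.4 − 0.898 = 1.5 V.
Assume saturation: I_D = ½ k_n V_ov² = 0.5 × 5.9 × 1.5² = 6.66 mA, giving V_DS = V_DD − I_D R_D = 3.44 − 6.66 × 0.456 = 0.405 V.
But 0.405 V < V_ov = 1.5 V, so the device is actually in triode.
In triode I_D = k_n[V_ov V_DS − ½ V_DS²] and I_D = (V_DD − V_DS)/R_D. Equating: 1.35 V_DS² − 5.041 V_DS + 3.44 = 0, giving V_DS = 0.897 V (the root below V_ov).
I_D = (3.44 − 0.897) / 0.456 = 5.58 mA.

I_D = 5.58 mA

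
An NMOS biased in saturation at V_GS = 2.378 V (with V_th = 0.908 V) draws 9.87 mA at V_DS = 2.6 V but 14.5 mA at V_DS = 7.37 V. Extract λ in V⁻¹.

λ = 0.132 V⁻¹

With V_GS fixed, I_D ∝ (1 + λ V_DS) in saturation, so I_D2/I_D1 = (1 + λ V_DS2)/(1 + λ V_DS1).
14.5/9.87 = 1.469 = (1 + 7.37 λ)/(1 + 2.6 λ).
Solving: λ (I_D1 V_DS2 − I_D2 V_DS1) = I_D2 − I_D1, so λ = (14.5 − 9.87) / (9.87 × 7.37 − 14.5 × 2.6) = 4.63 / 35 = 0.132 V⁻¹.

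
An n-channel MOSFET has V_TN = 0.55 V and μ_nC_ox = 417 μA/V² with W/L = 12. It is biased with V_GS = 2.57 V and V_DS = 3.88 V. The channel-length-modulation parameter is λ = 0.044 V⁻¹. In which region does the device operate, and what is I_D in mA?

k_n = μ_nC_ox · (W/L) = 5.004 mA/V².
V_ov = V_GS − V_TN = 2.57 − 0.55 = 2.02 V.
Since V_DS = 3.88 V ≥ V_ov = 2.02 V, the device is in saturation.
I_D = ½ k_n V_ov² (1 + λ V_DS) = 0.5 × 5.004 × 2.02² × (1 + 0.044 × 3.88) = 12 mA.

Saturation; I_D = 12.0 mA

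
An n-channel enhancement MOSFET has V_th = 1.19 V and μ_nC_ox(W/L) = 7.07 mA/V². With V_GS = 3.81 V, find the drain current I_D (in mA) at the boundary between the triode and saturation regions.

At the boundary V_DS = V_ov = V_GS − V_th = 3.81 − 1.19 = 2.62 V.
I_D = ½ k_n V_ov² = 0.5 × 7.07 × 2.62² = 24.3 mA.

I_D = 24.3 mA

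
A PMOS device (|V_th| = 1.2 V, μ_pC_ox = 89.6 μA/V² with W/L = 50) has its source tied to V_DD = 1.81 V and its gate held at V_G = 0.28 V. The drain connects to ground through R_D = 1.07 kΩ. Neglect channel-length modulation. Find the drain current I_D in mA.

V_SG = V_DD − V_G = 1.81 − 0.28 = 1.53 V, so V_ov = 1.53 − 1.2 = 0.33 V.
k_p = μ_pC_ox · (W/L) = 4.48 mA/V².
Assume saturation: I_D = ½ k_p V_ov² = 0.5 × 4.48 × 0.33² = 0.244 mA, giving V_SD = V_DD − I_D R_D = 1.81 − 0.244 × 1.07 = 1.55 V.
V_SD = 1.55 V ≥ V_ov = 0.33 V, confirming saturation.

I_D = 0.244 mA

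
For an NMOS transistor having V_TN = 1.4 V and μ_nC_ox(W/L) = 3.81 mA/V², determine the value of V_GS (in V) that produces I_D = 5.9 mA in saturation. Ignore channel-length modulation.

V_GS = 3.16 V

In saturation I_D = ½ k_n (V_GS − V_TN)², so V_GS − V_TN = √(2 I_D / k_n) = √(2 × 5.9 / 3.81) = 1.76 V.
V_GS = 1.4 + 1.76 = 3.16 V.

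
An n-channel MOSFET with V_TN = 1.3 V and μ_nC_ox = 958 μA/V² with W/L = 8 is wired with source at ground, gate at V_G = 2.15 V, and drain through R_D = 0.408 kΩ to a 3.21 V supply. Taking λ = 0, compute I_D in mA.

I_D = 2.77 mA

V_GS = V_G = 2.15 V, so V_ov = 2.15 − 1.3 = 0.85 V.
k_n = μ_nC_ox · (W/L) = 7.664 mA/V².
Assume saturation: I_D = ½ k_n V_ov² = 0.5 × 7.664 × 0.85² = 2.77 mA, giving V_DS = V_DD − I_D R_D = 3.21 − 2.77 × 0.408 = 2.08 V.
V_DS = 2.08 V ≥ V_ov = 0.85 V, confirming saturation.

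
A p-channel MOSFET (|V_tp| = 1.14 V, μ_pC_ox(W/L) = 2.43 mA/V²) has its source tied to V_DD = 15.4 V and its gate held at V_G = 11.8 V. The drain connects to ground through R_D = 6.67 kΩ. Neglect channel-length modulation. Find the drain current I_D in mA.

I_D = 2.25 mA

V_SG = V_DD − V_G = 15.4 − 11.8 = 3.6 V, so V_ov = 3.6 − 1.14 = 2.46 V.
Assume saturation: I_D = ½ k_p V_ov² = 0.5 × 2.43 × 2.46² = 7.35 mA, giving V_SD = V_DD − I_D R_D = 15.4 − 7.35 × 6.67 = -33.6 V.
But -33.6 V < V_ov = 2.46 V, so the device is actually in triode.
In triode I_D = k_p[V_ov V_SD − ½ V_SD²] and I_D = (V_DD − V_SD)/R_D. Equating: 8.1 V_SD² − 40.87 V_SD + 15.4 = 0, giving V_SD = 0.41 V (the root below V_ov).
I_D = (15.4 − 0.41) / 6.67 = 2.25 mA.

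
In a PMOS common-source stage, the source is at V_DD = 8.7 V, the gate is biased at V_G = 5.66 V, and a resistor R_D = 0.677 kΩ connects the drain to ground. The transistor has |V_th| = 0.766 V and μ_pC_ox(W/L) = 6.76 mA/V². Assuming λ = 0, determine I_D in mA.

V_SG = V_DD − V_G = 8.7 − 5.66 = 3.04 V, so V_ov = 3.04 − 0.766 = 2.27 V.
Assume saturation: I_D = ½ k_p V_ov² = 0.5 × 6.76 × 2.27² = 17.5 mA, giving V_SD = V_DD − I_D R_D = 8.7 − 17.5 × 0.677 = -3.13 V.
But -3.13 V < V_ov = 2.27 V, so the device is actually in triode.
In triode I_D = k_p[V_ov V_SD − ½ V_SD²] and I_D = (V_DD − V_SD)/R_D. Equating: 2.29 V_SD² − 11.41 V_SD + 8.7 = 0, giving V_SD = 0.94 V (the root below V_ov).
I_D = (8.7 − 0.94) / 0.677 = 11.5 mA.

I_D = 11.5 mA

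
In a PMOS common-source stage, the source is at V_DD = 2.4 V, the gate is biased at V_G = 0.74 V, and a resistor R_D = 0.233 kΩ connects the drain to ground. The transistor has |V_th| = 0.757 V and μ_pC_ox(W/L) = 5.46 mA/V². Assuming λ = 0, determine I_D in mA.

V_SG = V_DD − V_G = 2.4 − 0.74 = 1.66 V, so V_ov = 1.66 − 0.757 = 0.903 V.
Assume saturation: I_D = ½ k_p V_ov² = 0.5 × 5.46 × 0.903² = 2.23 mA, giving V_SD = V_DD − I_D R_D = 2.4 − 2.23 × 0.233 = 1.88 V.
V_SD = 1.88 V ≥ V_ov = 0.903 V, confirming saturation.

I_D = 2.23 mA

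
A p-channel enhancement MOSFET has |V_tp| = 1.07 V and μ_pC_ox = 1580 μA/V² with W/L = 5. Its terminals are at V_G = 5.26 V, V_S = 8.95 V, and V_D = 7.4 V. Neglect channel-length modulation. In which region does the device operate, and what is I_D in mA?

Triode; I_D = 22.6 mA

V_SG = V_S − V_G = 8.95 − 5.26 = 3.69 V; V_SD = V_S − V_D = 8.95 − 7.4 = 1.55 V.
k_p = μ_pC_ox · (W/L) = 7.9 mA/V².
V_ov = V_SG − |V_tp| = 3.69 − 1.07 = 2.62 V.
Since V_SD = 1.55 V < V_ov = 2.62 V, the device is in the triode region.
I_D = k_p [V_ov · V_SD − ½ V_SD²] = 7.9 × [2.62 × 1.55 − 0.5 × 1.55²] = 22.6 mA.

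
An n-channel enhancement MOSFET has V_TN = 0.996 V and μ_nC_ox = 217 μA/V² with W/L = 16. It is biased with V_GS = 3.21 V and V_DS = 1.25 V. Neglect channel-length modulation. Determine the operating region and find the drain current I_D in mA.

Triode; I_D = 6.90 mA

k_n = μ_nC_ox · (W/L) = 3.472 mA/V².
V_ov = V_GS − V_TN = 3.21 − 0.996 = 2.21 V.
Since V_DS = 1.25 V < V_ov = 2.21 V, the device is in the triode region.
I_D = k_n [V_ov · V_DS − ½ V_DS²] = 3.472 × [2.21 × 1.25 − 0.5 × 1.25²] = 6.9 mA.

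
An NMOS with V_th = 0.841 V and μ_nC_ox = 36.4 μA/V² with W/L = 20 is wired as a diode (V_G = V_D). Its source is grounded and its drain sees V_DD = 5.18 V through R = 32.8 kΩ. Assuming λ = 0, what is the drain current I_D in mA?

With gate tied to drain, V_GS = V_DS ≥ V_GS − V_th, so the device is in saturation.
k_n = μ_nC_ox · (W/L) = 0.728 mA/V².
KCL at the drain: ½ k_n (V_GS − V_th)² = (V_DD − V_GS)/R.
Let x = V_GS − 0.841. Then 11.9 x² + x − 4.339 = 0, giving x = 0.562 V (positive root), so V_GS = 1.4 V.
I_D = (V_DD − V_GS)/R = (5.18 − 1.4) / 32.8 = 0.115 mA.

I_D = 0.115 mA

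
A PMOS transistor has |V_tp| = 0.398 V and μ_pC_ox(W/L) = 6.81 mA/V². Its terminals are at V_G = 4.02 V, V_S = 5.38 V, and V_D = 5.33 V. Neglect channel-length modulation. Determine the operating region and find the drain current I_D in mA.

Triode; I_D = 0.319 mA

V_SG = V_S − V_G = 5.38 − 4.02 = 1.36 V; V_SD = V_S − V_D = 5.38 − 5.33 = 0.05 V.
V_ov = V_SG − |V_tp| = 1.36 − 0.398 = 0.962 V.
Since V_SD = 0.05 V < V_ov = 0.962 V, the device is in the triode region.
I_D = k_p [V_ov · V_SD − ½ V_SD²] = 6.81 × [0.962 × 0.05 − 0.5 × 0.05²] = 0.319 mA.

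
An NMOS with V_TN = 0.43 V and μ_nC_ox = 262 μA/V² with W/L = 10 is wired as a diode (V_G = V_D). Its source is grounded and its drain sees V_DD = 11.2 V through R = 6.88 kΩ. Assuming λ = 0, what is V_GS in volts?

With gate tied to drain, V_GS = V_DS ≥ V_GS − V_TN, so the device is in saturation.
k_n = μ_nC_ox · (W/L) = 2.62 mA/V².
KCL at the drain: ½ k_n (V_GS − V_TN)² = (V_DD − V_GS)/R.
Let x = V_GS − 0.43. Then 9.01 x² + x − 10.77 = 0, giving x = 1.04 V (positive root), so V_GS = 1.47 V.
I_D = (V_DD − V_GS)/R = (11.2 − 1.47) / 6.88 = 1.41 mA.

V_GS = 1.47 V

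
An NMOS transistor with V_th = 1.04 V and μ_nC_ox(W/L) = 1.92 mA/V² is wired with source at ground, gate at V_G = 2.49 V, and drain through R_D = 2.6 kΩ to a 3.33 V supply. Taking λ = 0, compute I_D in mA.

I_D = 1.10 mA

V_GS = V_G = 2.49 V, so V_ov = 2.49 − 1.04 = 1.45 V.
Assume saturation: I_D = ½ k_n V_ov² = 0.5 × 1.92 × 1.45² = 2.02 mA, giving V_DS = V_DD − I_D R_D = 3.33 − 2.02 × 2.6 = -1.92 V.
But -1.92 V < V_ov = 1.45 V, so the device is actually in triode.
In triode I_D = k_n[V_ov V_DS − ½ V_DS²] and I_D = (V_DD − V_DS)/R_D. Equating: 2.5 V_DS² − 8.238 V_DS + 3.33 = 0, giving V_DS = 0.472 V (the root below V_ov).
I_D = (3.33 − 0.472) / 2.6 = 1.1 mA.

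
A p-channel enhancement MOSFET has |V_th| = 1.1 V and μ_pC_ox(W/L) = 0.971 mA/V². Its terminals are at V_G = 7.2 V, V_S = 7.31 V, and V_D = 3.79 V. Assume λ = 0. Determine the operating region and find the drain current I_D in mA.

V_SG = V_S − V_G = 7.31 − 7.2 = 0.11 V; V_SD = V_S − V_D = 7.31 − 3.79 = 3.52 V.
V_SG = 0.11 V < |V_th| = 1.1 V, so the transistor is in cutoff.

Cutoff; I_D = 0 mA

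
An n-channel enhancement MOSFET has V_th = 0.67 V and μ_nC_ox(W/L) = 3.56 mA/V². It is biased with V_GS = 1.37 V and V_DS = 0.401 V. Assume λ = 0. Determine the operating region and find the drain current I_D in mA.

V_ov = V_GS − V_th = 1.37 − 0.67 = 0.7 V.
Since V_DS = 0.401 V < V_ov = 0.7 V, the device is in the triode region.
I_D = k_n [V_ov · V_DS − ½ V_DS²] = 3.56 × [0.7 × 0.401 − 0.5 × 0.401²] = 0.713 mA.

Triode; I_D = 0.713 mA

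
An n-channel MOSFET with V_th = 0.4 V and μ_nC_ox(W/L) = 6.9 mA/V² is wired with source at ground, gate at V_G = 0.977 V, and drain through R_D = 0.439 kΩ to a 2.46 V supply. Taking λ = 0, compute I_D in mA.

V_GS = V_G = 0.977 V, so V_ov = 0.977 − 0.4 = 0.577 V.
Assume saturation: I_D = ½ k_n V_ov² = 0.5 × 6.9 × 0.577² = 1.15 mA, giving V_DS = V_DD − I_D R_D = 2.46 − 1.15 × 0.439 = 1.96 V.
V_DS = 1.96 V ≥ V_ov = 0.577 V, confirming saturation.

I_D = 1.15 mA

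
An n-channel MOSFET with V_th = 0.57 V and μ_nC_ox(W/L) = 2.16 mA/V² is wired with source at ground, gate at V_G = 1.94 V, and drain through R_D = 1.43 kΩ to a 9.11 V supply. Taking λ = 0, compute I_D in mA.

V_GS = V_G = 1.94 V, so V_ov = 1.94 − 0.57 = 1.37 V.
Assume saturation: I_D = ½ k_n V_ov² = 0.5 × 2.16 × 1.37² = 2.03 mA, giving V_DS = V_DD − I_D R_D = 9.11 − 2.03 × 1.43 = 6.21 V.
V_DS = 6.21 V ≥ V_ov = 1.37 V, confirming saturation.

I_D = 2.03 mA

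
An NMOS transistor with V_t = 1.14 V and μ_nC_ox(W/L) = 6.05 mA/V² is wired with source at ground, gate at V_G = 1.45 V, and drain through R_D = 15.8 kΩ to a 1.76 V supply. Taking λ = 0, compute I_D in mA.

V_GS = V_G = 1.45 V, so V_ov = 1.45 − 1.14 = 0.31 V.
Assume saturation: I_D = ½ k_n V_ov² = 0.5 × 6.05 × 0.31² = 0.291 mA, giving V_DS = V_DD − I_D R_D = 1.76 − 0.291 × 15.8 = -2.83 V.
But -2.83 V < V_ov = 0.31 V, so the device is actually in triode.
In triode I_D = k_n[V_ov V_DS − ½ V_DS²] and I_D = (V_DD − V_DS)/R_D. Equating: 47.8 V_DS² − 30.63 V_DS + 1.76 = 0, giving V_DS = 0.0638 V (the root below V_ov).
I_D = (1.76 − 0.0638) / 15.8 = 0.107 mA.

I_D = 0.107 mA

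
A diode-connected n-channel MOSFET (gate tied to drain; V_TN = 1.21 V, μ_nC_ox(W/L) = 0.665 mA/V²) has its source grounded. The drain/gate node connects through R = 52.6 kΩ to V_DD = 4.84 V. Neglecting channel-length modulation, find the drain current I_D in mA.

I_D = 0.0609 mA

With gate tied to drain, V_GS = V_DS ≥ V_GS − V_TN, so the device is in saturation.
KCL at the drain: ½ k_n (V_GS − V_TN)² = (V_DD − V_GS)/R.
Let x = V_GS − 1.21. Then 17.5 x² + x − 3.63 = 0, giving x = 0.428 V (positive root), so V_GS = 1.64 V.
I_D = (V_DD − V_GS)/R = (4.84 − 1.64) / 52.6 = 0.0609 mA.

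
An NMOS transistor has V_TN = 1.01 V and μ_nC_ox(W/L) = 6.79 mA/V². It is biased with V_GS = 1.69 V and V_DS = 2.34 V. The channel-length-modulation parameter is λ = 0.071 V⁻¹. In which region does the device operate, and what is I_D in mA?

Saturation; I_D = 1.83 mA

V_ov = V_GS − V_TN = 1.69 − 1.01 = 0.68 V.
Since V_DS = 2.34 V ≥ V_ov = 0.68 V, the device is in saturation.
I_D = ½ k_n V_ov² (1 + λ V_DS) = 0.5 × 6.79 × 0.68² × (1 + 0.071 × 2.34) = 1.83 mA.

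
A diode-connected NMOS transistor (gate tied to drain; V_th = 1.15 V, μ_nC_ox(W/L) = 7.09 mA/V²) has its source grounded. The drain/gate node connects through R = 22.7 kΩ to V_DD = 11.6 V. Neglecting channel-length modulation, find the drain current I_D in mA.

I_D = 0.445 mA

With gate tied to drain, V_GS = V_DS ≥ V_GS − V_th, so the device is in saturation.
KCL at the drain: ½ k_n (V_GS − V_th)² = (V_DD − V_GS)/R.
Let x = V_GS − 1.15. Then 80.5 x² + x − 10.45 = 0, giving x = 0.354 V (positive root), so V_GS = 1.5 V.
I_D = (V_DD − V_GS)/R = (11.6 − 1.5) / 22.7 = 0.445 mA.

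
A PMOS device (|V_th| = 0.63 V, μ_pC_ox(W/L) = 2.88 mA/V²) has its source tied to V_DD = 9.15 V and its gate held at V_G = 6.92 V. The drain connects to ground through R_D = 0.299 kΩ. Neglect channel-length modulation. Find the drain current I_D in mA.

I_D = 3.69 mA

V_SG = V_DD − V_G = 9.15 − 6.92 = 2.23 V, so V_ov = 2.23 − 0.63 = 1.6 V.
Assume saturation: I_D = ½ k_p V_ov² = 0.5 × 2.88 × 1.6² = 3.69 mA, giving V_SD = V_DD − I_D R_D = 9.15 − 3.69 × 0.299 = 8.05 V.
V_SD = 8.05 V ≥ V_ov = 1.6 V, confirming saturation.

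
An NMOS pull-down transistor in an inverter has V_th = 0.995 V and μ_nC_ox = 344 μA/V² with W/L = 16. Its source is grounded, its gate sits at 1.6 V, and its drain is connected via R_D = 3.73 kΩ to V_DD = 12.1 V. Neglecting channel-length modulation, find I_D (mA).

I_D = 1.01 mA

V_GS = V_G = 1.6 V, so V_ov = 1.6 − 0.995 = 0.605 V.
k_n = μ_nC_ox · (W/L) = 5.504 mA/V².
Assume saturation: I_D = ½ k_n V_ov² = 0.5 × 5.504 × 0.605² = 1.01 mA, giving V_DS = V_DD − I_D R_D = 12.1 − 1.01 × 3.73 = 8.34 V.
V_DS = 8.34 V ≥ V_ov = 0.605 V, confirming saturation.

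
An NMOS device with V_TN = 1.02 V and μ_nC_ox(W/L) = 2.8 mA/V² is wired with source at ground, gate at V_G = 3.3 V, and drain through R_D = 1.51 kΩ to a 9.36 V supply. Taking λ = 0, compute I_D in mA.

V_GS = V_G = 3.3 V, so V_ov = 3.3 − 1.02 = 2.28 V.
Assume saturation: I_D = ½ k_n V_ov² = 0.5 × 2.8 × 2.28² = 7.28 mA, giving V_DS = V_DD − I_D R_D = 9.36 − 7.28 × 1.51 = -1.63 V.
But -1.63 V < V_ov = 2.28 V, so the device is actually in triode.
In triode I_D = k_n[V_ov V_DS − ½ V_DS²] and I_D = (V_DD − V_DS)/R_D. Equating: 2.11 V_DS² − 10.64 V_DS + 9.36 = 0, giving V_DS = 1.14 V (the root below V_ov).
I_D = (9.36 − 1.14) / 1.51 = 5.45 mA.

I_D = 5.45 mA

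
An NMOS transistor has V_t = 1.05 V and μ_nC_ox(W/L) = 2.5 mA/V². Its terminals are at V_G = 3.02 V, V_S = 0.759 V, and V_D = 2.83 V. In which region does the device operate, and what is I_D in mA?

V_GS = V_G − V_S = 3.02 − 0.759 = 2.26 V; V_DS = V_D − V_S = 2.83 − 0.759 = 2.07 V.
V_ov = V_GS − V_t = 2.26 − 1.05 = 1.21 V.
Since V_DS = 2.07 V ≥ V_ov = 1.21 V, the device is in saturation.
I_D = ½ k_n V_ov² = 0.5 × 2.5 × 1.21² = 1.83 mA.

Saturation; I_D = 1.83 mA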